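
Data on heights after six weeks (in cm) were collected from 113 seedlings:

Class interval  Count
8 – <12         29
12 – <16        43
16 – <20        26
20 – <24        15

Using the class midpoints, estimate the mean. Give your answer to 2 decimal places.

14.96

Midpoints: 10, 14, 18, 22
Σfm = 29×10 + 43×14 + 26×18 + 15×22 = 1690
n = Σf = 113
Mean = 1690 / 113 = 14.9558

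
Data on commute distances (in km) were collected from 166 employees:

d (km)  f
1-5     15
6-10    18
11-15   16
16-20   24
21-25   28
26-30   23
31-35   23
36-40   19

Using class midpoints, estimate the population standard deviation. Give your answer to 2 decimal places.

10.73

Midpoints: 3, 8, 13, 18, 23, 28, 33, 38
n = 166, Σfm = 3598, mean = 21.6747
Σfm² = 97094
Σf(m − x̄)² = Σfm² − (Σfm)²/n = 97094 − 3598²/166 = 19108.4337
Population variance = 19108.4337 / 166 = 115.1110
Standard deviation = √115.1110 = 10.7290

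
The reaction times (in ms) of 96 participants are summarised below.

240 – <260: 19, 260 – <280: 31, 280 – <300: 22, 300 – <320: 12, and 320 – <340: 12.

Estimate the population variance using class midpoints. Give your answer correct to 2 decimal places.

Midpoints: 250, 270, 290, 310, 330
n = 96, Σfm = 27180, mean = 283.1250
Σfm² = 7757600
Σf(m − x̄)² = Σfm² − (Σfm)²/n = 7757600 − 27180²/96 = 62262.5000
Population variance = 62262.5000 / 96 = 648.5677

648.57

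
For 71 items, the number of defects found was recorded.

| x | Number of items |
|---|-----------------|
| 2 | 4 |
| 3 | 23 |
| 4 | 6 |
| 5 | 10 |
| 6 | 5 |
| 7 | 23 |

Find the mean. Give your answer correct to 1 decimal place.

4.8

Values: 2, 3, 4, 5, 6, 7
Σfx = 4×2 + 23×3 + 6×4 + 10×5 + 5×6 + 23×7 = 342
n = Σf = 71
Mean = 342 / 71 = 4.8169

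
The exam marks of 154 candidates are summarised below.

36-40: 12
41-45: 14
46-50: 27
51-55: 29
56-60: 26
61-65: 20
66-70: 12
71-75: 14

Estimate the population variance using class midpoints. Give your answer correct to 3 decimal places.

97.378

Midpoints: 38, 43, 48, 53, 58, 63, 68, 73
n = 154, Σfm = 8497, mean = 55.1753
Σfm² = 483821
Σf(m − x̄)² = Σfm² − (Σfm)²/n = 483821 − 8497²/154 = 14996.2662
Population variance = 14996.2662 / 154 = 97.3784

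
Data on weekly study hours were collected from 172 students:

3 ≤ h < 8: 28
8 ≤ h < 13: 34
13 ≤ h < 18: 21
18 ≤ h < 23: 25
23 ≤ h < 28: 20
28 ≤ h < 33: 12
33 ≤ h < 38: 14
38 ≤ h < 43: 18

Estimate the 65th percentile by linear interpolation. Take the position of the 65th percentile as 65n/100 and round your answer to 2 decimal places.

Cumulative frequencies: 28, 62, 83, 108, 128, 140, 154, 172
n = 172; position = 65n/100 = 111.8.
This falls in the class 23 ≤ h < 28: L = 23, F = 108, f = 20, h = 5.
65th percentile ≈ 23 + ((111.8 − 108) / 20) × 5 = 23.9500

23.95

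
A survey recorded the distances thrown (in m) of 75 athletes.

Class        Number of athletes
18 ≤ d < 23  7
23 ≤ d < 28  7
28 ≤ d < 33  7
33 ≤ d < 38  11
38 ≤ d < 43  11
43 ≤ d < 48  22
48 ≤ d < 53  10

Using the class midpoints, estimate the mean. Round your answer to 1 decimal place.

38.4

Midpoints: 20.5, 25.5, 30.5, 35.5, 40.5, 45.5, 50.5
Σfm = 7×20.5 + 7×25.5 + 7×30.5 + 11×35.5 + 11×40.5 + 22×45.5 + 10×50.5 = 2877.5
n = Σf = 75
Mean = 2877.5 / 75 = 38.3667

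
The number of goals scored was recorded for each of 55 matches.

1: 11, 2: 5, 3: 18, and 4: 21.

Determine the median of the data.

Cumulative frequencies: 11, 16, 34, 55
n = 55, so the median is the value in position (n+1)/2 = 28.
Position 28 falls at value 3.

3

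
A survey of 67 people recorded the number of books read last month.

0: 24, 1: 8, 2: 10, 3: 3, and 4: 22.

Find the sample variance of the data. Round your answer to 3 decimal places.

2.936

Values: 0, 1, 2, 3, 4
n = 67, Σfx = 125, mean = 1.8657
Σfx² = 427
Σf(x − x̄)² = Σfx² − (Σfx)²/n = 427 − 125²/67 = 193.7910
Sample variance = 193.7910 / 66 = 2.9362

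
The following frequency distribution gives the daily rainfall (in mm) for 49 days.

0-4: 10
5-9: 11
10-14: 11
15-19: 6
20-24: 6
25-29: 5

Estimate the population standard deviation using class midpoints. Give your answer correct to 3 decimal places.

8.015

Midpoints: 2, 7, 12, 17, 22, 27
n = 49, Σfm = 598, mean = 12.2041
Σfm² = 10446
Σf(m − x̄)² = Σfm² − (Σfm)²/n = 10446 − 598²/49 = 3147.9592
Population variance = 3147.9592 / 49 = 64.2441
Standard deviation = √64.2441 = 8.0152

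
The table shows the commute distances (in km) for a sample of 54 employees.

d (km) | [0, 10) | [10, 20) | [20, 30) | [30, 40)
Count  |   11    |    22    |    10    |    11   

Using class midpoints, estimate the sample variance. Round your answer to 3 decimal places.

107.233

Midpoints: 5, 15, 25, 35
n = 54, Σfm = 1020, mean = 18.8889
Σfm² = 24950
Σf(m − x̄)² = Σfm² − (Σfm)²/n = 24950 − 1020²/54 = 5683.3333
Sample variance = 5683.3333 / 53 = 107.2327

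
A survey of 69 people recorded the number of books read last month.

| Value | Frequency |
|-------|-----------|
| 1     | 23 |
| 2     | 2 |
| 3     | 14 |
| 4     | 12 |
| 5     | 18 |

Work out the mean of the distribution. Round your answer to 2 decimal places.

Values: 1, 2, 3, 4, 5
Σfx = 23×1 + 2×2 + 14×3 + 12×4 + 18×5 = 207
n = Σf = 69
Mean = 207 / 69 = 3.0000

3.00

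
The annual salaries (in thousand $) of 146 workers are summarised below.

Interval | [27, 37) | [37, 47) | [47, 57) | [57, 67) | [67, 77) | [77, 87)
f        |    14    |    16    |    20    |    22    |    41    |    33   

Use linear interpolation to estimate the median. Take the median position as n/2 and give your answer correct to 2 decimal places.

67.24

Cumulative frequencies: 14, 30, 50, 72, 113, 146
n = 146; position = n/2 = 73.
This falls in the class [67, 77): L = 67, F = 72, f = 41, h = 10.
Median ≈ 67 + ((73 − 72) / 41) × 10 = 67.2439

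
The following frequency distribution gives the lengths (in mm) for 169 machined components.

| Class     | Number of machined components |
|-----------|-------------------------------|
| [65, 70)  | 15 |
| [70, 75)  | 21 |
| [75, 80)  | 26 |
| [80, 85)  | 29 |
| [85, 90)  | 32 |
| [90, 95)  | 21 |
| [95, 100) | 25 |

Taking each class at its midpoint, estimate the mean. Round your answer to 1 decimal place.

83.6

Midpoints: 67.5, 72.5, 77.5, 82.5, 87.5, 92.5, 97.5
Σfm = 15×67.5 + 21×72.5 + 26×77.5 + 29×82.5 + 32×87.5 + 21×92.5 + 25×97.5 = 14122.5
n = Σf = 169
Mean = 14122.5 / 169 = 83.5651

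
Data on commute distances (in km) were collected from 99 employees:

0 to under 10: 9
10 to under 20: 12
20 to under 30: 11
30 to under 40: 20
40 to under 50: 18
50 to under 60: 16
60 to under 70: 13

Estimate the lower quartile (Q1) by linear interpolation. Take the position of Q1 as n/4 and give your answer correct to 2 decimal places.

Cumulative frequencies: 9, 21, 32, 52, 70, 86, 99
n = 99; position = n/4 = 24.75.
This falls in the class 20 to under 30: L = 20, F = 21, f = 11, h = 10.
Lower quartile ≈ 20 + ((24.75 − 21) / 11) × 10 = 23.4091

23.41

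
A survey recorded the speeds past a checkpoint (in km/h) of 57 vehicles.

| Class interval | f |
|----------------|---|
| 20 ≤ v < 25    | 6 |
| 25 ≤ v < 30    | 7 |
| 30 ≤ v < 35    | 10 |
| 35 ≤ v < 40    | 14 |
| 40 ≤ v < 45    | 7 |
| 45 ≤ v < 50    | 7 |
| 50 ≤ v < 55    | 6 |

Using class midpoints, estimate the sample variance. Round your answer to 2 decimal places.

Midpoints: 22.5, 27.5, 32.5, 37.5, 42.5, 47.5, 52.5
n = 57, Σfm = 2122.5, mean = 37.2368
Σfm² = 83556.25
Σf(m − x̄)² = Σfm² − (Σfm)²/n = 83556.25 − 2122.5²/57 = 4521.0526
Sample variance = 4521.0526 / 56 = 80.7331

80.73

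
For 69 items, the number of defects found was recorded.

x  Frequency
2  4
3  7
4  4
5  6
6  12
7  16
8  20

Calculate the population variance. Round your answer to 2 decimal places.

Values: 2, 3, 4, 5, 6, 7, 8
n = 69, Σfx = 419, mean = 6.0725
Σfx² = 2789
Σf(x − x̄)² = Σfx² − (Σfx)²/n = 2789 − 419²/69 = 244.6377
Population variance = 244.6377 / 69 = 3.5455

3.55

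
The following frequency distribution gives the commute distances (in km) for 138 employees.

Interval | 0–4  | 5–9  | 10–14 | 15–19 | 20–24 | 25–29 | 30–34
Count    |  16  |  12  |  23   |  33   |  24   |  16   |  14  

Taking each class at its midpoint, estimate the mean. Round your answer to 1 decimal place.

Midpoints: 2, 7, 12, 17, 22, 27, 32
Σfm = 16×2 + 12×7 + 23×12 + 33×17 + 24×22 + 16×27 + 14×32 = 2361
n = Σf = 138
Mean = 2361 / 138 = 17.1087

17.1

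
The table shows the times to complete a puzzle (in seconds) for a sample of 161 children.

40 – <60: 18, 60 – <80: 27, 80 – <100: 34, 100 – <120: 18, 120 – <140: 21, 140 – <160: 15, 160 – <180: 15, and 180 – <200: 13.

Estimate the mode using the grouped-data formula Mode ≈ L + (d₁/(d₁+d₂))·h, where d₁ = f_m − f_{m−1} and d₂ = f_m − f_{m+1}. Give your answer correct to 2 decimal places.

86.09

Modal class: 80 – <100 (highest frequency 34).
d₁ = 34 − 27 = 7, d₂ = 34 − 18 = 16
Mode ≈ 80 + (7/(7+16)) × 20 = 80 + 6.0870 = 86.0870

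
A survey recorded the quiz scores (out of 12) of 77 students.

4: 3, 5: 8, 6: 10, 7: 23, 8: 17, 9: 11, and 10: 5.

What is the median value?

Cumulative frequencies: 3, 11, 21, 44, 61, 72, 77
n = 77, so the median is the value in position (n+1)/2 = 39.
Position 39 falls at value 7.

7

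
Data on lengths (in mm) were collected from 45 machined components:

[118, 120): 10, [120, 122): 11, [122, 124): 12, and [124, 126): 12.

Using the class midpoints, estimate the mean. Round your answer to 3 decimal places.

122.156

Midpoints: 119, 121, 123, 125
Σfm = 10×119 + 11×121 + 12×123 + 12×125 = 5497
n = Σf = 45
Mean = 5497 / 45 = 122.1556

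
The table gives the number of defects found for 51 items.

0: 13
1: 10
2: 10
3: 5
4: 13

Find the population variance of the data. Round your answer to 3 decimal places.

Values: 0, 1, 2, 3, 4
n = 51, Σfx = 97, mean = 1.9020
Σfx² = 303
Σf(x − x̄)² = Σfx² − (Σfx)²/n = 303 − 97²/51 = 118.5098
Population variance = 118.5098 / 51 = 2.3237

2.324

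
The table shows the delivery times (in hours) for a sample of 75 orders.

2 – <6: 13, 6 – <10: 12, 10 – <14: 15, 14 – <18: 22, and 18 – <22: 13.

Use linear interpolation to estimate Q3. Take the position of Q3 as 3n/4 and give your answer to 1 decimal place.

Cumulative frequencies: 13, 25, 40, 62, 75
n = 75; position = 3n/4 = 56.25.
This falls in the class 14 – <18: L = 14, F = 40, f = 22, h = 4.
Upper quartile ≈ 14 + ((56.25 − 40) / 22) × 4 = 16.9545

17.0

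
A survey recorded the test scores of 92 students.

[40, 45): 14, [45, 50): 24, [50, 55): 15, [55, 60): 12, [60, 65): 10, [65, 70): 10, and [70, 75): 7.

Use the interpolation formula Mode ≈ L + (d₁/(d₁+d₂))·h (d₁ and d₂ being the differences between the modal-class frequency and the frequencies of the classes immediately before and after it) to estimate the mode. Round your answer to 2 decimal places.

Modal class: [45, 50) (highest frequency 24).
d₁ = 24 − 14 = 10, d₂ = 24 − 15 = 9
Mode ≈ 45 + (10/(10+9)) × 5 = 45 + 2.6316 = 47.6316

47.63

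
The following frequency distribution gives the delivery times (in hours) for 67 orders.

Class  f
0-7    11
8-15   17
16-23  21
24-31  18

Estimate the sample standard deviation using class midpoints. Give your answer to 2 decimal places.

8.38

Midpoints: 3.5, 11.5, 19.5, 27.5
n = 67, Σfm = 1138.5, mean = 16.9925
Σfm² = 23980.75
Σf(m − x̄)² = Σfm² − (Σfm)²/n = 23980.75 − 1138.5²/67 = 4634.7463
Sample variance = 4634.7463 / 66 = 70.2234
Standard deviation = √70.2234 = 8.3799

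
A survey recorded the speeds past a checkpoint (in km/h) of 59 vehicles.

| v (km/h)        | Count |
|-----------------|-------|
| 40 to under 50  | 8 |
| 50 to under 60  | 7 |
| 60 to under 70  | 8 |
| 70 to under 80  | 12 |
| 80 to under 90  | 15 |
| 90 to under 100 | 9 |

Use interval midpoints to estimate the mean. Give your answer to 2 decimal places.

72.80

Midpoints: 45, 55, 65, 75, 85, 95
Σfm = 8×45 + 7×55 + 8×65 + 12×75 + 15×85 + 9×95 = 4295
n = Σf = 59
Mean = 4295 / 59 = 72.7966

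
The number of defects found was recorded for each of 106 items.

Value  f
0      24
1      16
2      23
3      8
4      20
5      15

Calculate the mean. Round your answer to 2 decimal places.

Values: 0, 1, 2, 3, 4, 5
Σfx = 24×0 + 16×1 + 23×2 + 8×3 + 20×4 + 15×5 = 241
n = Σf = 106
Mean = 241 / 106 = 2.2736

2.27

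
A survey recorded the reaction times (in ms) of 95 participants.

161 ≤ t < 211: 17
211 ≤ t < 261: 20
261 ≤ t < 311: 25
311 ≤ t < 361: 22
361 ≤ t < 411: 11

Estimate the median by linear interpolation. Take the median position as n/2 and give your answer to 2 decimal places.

282.00

Cumulative frequencies: 17, 37, 62, 84, 95
n = 95; position = n/2 = 47.5.
This falls in the class 261 ≤ t < 311: L = 261, F = 37, f = 25, h = 50.
Median ≈ 261 + ((47.5 − 37) / 25) × 50 = 282.0000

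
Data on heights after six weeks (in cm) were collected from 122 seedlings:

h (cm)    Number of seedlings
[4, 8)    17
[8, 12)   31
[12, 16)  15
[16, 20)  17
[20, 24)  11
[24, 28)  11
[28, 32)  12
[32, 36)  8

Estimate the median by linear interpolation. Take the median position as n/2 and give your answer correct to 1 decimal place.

Cumulative frequencies: 17, 48, 63, 80, 91, 102, 114, 122
n = 122; position = n/2 = 61.
This falls in the class [12, 16): L = 12, F = 48, f = 15, h = 4.
Median ≈ 12 + ((61 − 48) / 15) × 4 = 15.4667

15.5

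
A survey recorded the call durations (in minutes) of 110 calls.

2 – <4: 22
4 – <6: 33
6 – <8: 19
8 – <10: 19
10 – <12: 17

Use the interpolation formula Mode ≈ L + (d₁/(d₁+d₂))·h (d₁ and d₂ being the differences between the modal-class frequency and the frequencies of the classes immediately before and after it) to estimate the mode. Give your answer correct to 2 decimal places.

Modal class: 4 – <6 (highest frequency 33).
d₁ = 33 − 22 = 11, d₂ = 33 − 19 = 14
Mode ≈ 4 + (11/(11+14)) × 2 = 4 + 0.8800 = 4.8800

4.88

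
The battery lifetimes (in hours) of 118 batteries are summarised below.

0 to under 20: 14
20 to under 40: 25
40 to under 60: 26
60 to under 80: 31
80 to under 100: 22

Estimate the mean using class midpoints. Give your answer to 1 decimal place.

53.7

Midpoints: 10, 30, 50, 70, 90
Σfm = 14×10 + 25×30 + 26×50 + 31×70 + 22×90 = 6340
n = Σf = 118
Mean = 6340 / 118 = 53.7288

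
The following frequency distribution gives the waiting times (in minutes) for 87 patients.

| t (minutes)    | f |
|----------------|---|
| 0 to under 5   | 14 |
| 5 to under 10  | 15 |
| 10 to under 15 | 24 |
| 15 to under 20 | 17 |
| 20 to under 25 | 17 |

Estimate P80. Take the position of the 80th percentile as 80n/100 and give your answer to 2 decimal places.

19.88

Cumulative frequencies: 14, 29, 53, 70, 87
n = 87; position = 80n/100 = 69.6.
This falls in the class 15 to under 20: L = 15, F = 53, f = 17, h = 5.
80th percentile ≈ 15 + ((69.6 − 53) / 17) × 5 = 19.8824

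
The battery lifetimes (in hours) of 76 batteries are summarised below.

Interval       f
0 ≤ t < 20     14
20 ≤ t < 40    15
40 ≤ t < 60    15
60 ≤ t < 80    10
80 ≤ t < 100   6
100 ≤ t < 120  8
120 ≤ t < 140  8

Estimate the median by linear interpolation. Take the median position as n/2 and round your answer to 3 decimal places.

52.000

Cumulative frequencies: 14, 29, 44, 54, 60, 68, 76
n = 76; position = n/2 = 38.
This falls in the class 40 ≤ t < 60: L = 40, F = 29, f = 15, h = 20.
Median ≈ 40 + ((38 − 29) / 15) × 20 = 52.0000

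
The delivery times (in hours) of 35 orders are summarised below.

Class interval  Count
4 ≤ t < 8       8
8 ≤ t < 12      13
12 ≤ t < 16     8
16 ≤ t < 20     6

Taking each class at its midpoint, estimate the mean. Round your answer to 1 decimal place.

Midpoints: 6, 10, 14, 18
Σfm = 8×6 + 13×10 + 8×14 + 6×18 = 398
n = Σf = 35
Mean = 398 / 35 = 11.3714

11.4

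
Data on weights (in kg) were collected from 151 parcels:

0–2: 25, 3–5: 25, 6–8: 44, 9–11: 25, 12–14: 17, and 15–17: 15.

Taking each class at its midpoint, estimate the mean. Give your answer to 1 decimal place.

7.6

Midpoints: 1, 4, 7, 10, 13, 16
Σfm = 25×1 + 25×4 + 44×7 + 25×10 + 17×13 + 15×16 = 1144
n = Σf = 151
Mean = 1144 / 151 = 7.5762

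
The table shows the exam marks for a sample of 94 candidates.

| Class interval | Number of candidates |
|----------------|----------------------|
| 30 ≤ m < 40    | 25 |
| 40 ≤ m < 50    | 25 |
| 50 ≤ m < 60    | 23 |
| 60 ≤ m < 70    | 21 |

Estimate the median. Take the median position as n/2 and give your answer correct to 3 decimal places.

Cumulative frequencies: 25, 50, 73, 94
n = 94; position = n/2 = 47.
This falls in the class 40 ≤ m < 50: L = 40, F = 25, f = 25, h = 10.
Median ≈ 40 + ((47 − 25) / 25) × 10 = 48.8000

48.800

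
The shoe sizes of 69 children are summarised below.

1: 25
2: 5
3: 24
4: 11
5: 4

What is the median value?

Cumulative frequencies: 25, 30, 54, 65, 69
n = 69, so the median is the value in position (n+1)/2 = 35.
Position 35 falls at value 3.

3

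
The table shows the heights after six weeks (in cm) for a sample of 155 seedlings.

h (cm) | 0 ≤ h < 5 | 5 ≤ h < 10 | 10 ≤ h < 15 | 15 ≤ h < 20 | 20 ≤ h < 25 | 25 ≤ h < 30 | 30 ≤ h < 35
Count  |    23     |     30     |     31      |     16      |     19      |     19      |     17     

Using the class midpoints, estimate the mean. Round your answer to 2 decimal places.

Midpoints: 2.5, 7.5, 12.5, 17.5, 22.5, 27.5, 32.5
Σfm = 23×2.5 + 30×7.5 + 31×12.5 + 16×17.5 + 19×22.5 + 19×27.5 + 17×32.5 = 2452.5
n = Σf = 155
Mean = 2452.5 / 155 = 15.8226

15.82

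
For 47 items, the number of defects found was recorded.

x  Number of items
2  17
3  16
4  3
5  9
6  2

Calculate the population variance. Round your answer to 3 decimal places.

1.529

Values: 2, 3, 4, 5, 6
n = 47, Σfx = 151, mean = 3.2128
Σfx² = 557
Σf(x − x̄)² = Σfx² − (Σfx)²/n = 557 − 151²/47 = 71.8723
Population variance = 71.8723 / 47 = 1.5292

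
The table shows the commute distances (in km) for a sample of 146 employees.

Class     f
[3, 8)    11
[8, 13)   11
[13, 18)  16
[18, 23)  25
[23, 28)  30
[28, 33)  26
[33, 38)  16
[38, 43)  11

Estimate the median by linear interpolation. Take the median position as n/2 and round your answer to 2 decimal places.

Cumulative frequencies: 11, 22, 38, 63, 93, 119, 135, 146
n = 146; position = n/2 = 73.
This falls in the class [23, 28): L = 23, F = 63, f = 30, h = 5.
Median ≈ 23 + ((73 − 63) / 30) × 5 = 24.6667

24.67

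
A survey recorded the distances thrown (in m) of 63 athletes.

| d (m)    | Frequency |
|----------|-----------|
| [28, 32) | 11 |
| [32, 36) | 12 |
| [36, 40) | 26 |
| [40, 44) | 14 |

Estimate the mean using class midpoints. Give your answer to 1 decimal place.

Midpoints: 30, 34, 38, 42
Σfm = 11×30 + 12×34 + 26×38 + 14×42 = 2314
n = Σf = 63
Mean = 2314 / 63 = 36.7302

36.7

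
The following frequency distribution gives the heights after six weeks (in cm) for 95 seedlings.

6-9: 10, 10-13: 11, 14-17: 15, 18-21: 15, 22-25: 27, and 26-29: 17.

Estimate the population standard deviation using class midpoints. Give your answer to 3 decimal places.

Midpoints: 7.5, 11.5, 15.5, 19.5, 23.5, 27.5
n = 95, Σfm = 1828.5, mean = 19.2474
Σfm² = 39091.75
Σf(m − x̄)² = Σfm² − (Σfm)²/n = 39091.75 − 1828.5²/95 = 3897.9368
Population variance = 3897.9368 / 95 = 41.0309
Standard deviation = √41.0309 = 6.4055

6.406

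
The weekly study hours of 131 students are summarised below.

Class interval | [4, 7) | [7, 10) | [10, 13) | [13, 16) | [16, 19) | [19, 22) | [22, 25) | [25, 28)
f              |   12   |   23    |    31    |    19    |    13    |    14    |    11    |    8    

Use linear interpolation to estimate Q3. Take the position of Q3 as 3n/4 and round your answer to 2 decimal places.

Cumulative frequencies: 12, 35, 66, 85, 98, 112, 123, 131
n = 131; position = 3n/4 = 98.25.
This falls in the class [19, 22): L = 19, F = 98, f = 14, h = 3.
Upper quartile ≈ 19 + ((98.25 − 98) / 14) × 3 = 19.0536

19.05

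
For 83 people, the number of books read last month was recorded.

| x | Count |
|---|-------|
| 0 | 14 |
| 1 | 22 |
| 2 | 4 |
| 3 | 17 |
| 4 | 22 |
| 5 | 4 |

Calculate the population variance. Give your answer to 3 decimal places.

Values: 0, 1, 2, 3, 4, 5
n = 83, Σfx = 189, mean = 2.2771
Σfx² = 643
Σf(x − x̄)² = Σfx² − (Σfx)²/n = 643 − 189²/83 = 212.6265
Population variance = 212.6265 / 83 = 2.5618

2.562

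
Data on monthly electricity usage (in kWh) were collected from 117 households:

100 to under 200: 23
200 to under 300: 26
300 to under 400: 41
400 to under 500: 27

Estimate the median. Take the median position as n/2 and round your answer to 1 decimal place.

Cumulative frequencies: 23, 49, 90, 117
n = 117; position = n/2 = 58.5.
This falls in the class 300 to under 400: L = 300, F = 49, f = 41, h = 100.
Median ≈ 300 + ((58.5 − 49) / 41) × 100 = 323.1707

323.2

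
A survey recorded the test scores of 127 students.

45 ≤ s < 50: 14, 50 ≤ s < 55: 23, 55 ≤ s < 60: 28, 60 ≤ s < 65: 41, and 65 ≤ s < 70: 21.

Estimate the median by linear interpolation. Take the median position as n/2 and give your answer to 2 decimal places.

Cumulative frequencies: 14, 37, 65, 106, 127
n = 127; position = n/2 = 63.5.
This falls in the class 55 ≤ s < 60: L = 55, F = 37, f = 28, h = 5.
Median ≈ 55 + ((63.5 − 37) / 28) × 5 = 59.7321

59.73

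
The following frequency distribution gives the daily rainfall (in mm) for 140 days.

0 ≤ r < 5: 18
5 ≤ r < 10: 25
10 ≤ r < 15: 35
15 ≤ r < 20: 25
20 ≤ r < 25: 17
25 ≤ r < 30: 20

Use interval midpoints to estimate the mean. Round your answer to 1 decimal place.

14.6

Midpoints: 2.5, 7.5, 12.5, 17.5, 22.5, 27.5
Σfm = 18×2.5 + 25×7.5 + 35×12.5 + 25×17.5 + 17×22.5 + 20×27.5 = 2040
n = Σf = 140
Mean = 2040 / 140 = 14.5714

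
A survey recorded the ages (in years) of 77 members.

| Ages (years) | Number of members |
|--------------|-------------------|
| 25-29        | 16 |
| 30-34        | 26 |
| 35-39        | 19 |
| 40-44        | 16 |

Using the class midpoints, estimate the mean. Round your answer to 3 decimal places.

34.273

Midpoints: 27, 32, 37, 42
Σfm = 16×27 + 26×32 + 19×37 + 16×42 = 2639
n = Σf = 77
Mean = 2639 / 77 = 34.2727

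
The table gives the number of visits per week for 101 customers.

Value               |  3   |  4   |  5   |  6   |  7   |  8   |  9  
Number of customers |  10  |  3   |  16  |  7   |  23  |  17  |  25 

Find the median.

7

Cumulative frequencies: 10, 13, 29, 36, 59, 76, 101
n = 101, so the median is the value in position (n+1)/2 = 51.
Position 51 falls at value 7.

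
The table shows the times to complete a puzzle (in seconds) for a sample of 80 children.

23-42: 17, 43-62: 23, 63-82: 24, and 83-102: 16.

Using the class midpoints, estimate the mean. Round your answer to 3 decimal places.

Midpoints: 32.5, 52.5, 72.5, 92.5
Σfm = 17×32.5 + 23×52.5 + 24×72.5 + 16×92.5 = 4980
n = Σf = 80
Mean = 4980 / 80 = 62.2500

62.250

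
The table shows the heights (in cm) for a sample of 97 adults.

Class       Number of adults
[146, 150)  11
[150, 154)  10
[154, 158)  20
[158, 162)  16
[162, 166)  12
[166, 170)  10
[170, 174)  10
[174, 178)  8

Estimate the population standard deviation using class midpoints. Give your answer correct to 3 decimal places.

8.367

Midpoints: 148, 152, 156, 160, 164, 168, 172, 176
n = 97, Σfm = 15604, mean = 160.8660
Σfm² = 2516944
Σf(m − x̄)² = Σfm² − (Σfm)²/n = 2516944 − 15604²/97 = 6791.2577
Population variance = 6791.2577 / 97 = 70.0130
Standard deviation = √70.0130 = 8.3674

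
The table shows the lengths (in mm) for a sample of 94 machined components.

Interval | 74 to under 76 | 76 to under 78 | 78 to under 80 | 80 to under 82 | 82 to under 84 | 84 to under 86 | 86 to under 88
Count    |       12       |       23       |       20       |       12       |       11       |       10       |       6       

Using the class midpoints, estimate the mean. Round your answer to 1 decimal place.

79.9

Midpoints: 75, 77, 79, 81, 83, 85, 87
Σfm = 12×75 + 23×77 + 20×79 + 12×81 + 11×83 + 10×85 + 6×87 = 7508
n = Σf = 94
Mean = 7508 / 94 = 79.8723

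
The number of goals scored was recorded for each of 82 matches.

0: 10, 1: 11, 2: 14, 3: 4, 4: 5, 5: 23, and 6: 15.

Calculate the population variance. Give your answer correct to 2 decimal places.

Values: 0, 1, 2, 3, 4, 5, 6
n = 82, Σfx = 276, mean = 3.3659
Σfx² = 1298
Σf(x − x̄)² = Σfx² − (Σfx)²/n = 1298 − 276²/82 = 369.0244
Population variance = 369.0244 / 82 = 4.5003

4.50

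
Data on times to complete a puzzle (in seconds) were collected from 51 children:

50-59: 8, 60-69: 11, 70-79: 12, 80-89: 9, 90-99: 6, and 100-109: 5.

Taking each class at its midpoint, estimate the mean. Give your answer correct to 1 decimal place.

Midpoints: 54.5, 64.5, 74.5, 84.5, 94.5, 104.5
Σfm = 8×54.5 + 11×64.5 + 12×74.5 + 9×84.5 + 6×94.5 + 5×104.5 = 3889.5
n = Σf = 51
Mean = 3889.5 / 51 = 76.2647

76.3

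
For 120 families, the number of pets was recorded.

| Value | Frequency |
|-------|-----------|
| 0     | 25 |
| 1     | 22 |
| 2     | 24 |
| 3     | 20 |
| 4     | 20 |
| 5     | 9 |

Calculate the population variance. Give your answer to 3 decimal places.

Values: 0, 1, 2, 3, 4, 5
n = 120, Σfx = 255, mean = 2.1250
Σfx² = 843
Σf(x − x̄)² = Σfx² − (Σfx)²/n = 843 − 255²/120 = 301.1250
Population variance = 301.1250 / 120 = 2.5094

2.509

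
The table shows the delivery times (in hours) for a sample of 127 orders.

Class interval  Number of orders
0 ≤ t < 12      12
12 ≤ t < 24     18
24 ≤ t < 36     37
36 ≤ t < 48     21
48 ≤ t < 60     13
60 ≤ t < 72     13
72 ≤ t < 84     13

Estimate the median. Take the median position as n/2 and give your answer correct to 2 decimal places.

Cumulative frequencies: 12, 30, 67, 88, 101, 114, 127
n = 127; position = n/2 = 63.5.
This falls in the class 24 ≤ t < 36: L = 24, F = 30, f = 37, h = 12.
Median ≈ 24 + ((63.5 − 30) / 37) × 12 = 34.8649

34.86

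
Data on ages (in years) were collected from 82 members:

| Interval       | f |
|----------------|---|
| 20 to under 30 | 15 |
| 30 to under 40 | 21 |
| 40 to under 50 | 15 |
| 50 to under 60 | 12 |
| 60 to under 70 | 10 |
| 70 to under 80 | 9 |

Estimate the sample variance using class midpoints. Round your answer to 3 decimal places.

Midpoints: 25, 35, 45, 55, 65, 75
n = 82, Σfm = 3770, mean = 45.9756
Σfm² = 194650
Σf(m − x̄)² = Σfm² − (Σfm)²/n = 194650 − 3770²/82 = 21321.9512
Sample variance = 21321.9512 / 81 = 263.2340

263.234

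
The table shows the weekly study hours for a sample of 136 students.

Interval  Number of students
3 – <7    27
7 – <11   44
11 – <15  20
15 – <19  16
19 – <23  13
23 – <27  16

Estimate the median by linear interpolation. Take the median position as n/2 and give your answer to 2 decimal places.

Cumulative frequencies: 27, 71, 91, 107, 120, 136
n = 136; position = n/2 = 68.
This falls in the class 7 – <11: L = 7, F = 27, f = 44, h = 4.
Median ≈ 7 + ((68 − 27) / 44) × 4 = 10.7273

10.73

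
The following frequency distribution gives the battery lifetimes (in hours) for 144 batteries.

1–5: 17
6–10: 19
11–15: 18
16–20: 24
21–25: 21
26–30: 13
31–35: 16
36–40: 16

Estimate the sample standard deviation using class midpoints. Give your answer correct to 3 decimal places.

11.072

Midpoints: 3, 8, 13, 18, 23, 28, 33, 38
n = 144, Σfm = 2852, mean = 19.8056
Σfm² = 74016
Σf(m − x̄)² = Σfm² − (Σfm)²/n = 74016 − 2852²/144 = 17530.5556
Sample variance = 17530.5556 / 143 = 122.5913
Standard deviation = √122.5913 = 11.0721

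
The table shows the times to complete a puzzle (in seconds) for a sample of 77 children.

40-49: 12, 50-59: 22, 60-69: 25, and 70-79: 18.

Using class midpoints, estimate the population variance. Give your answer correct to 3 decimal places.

101.063

Midpoints: 44.5, 54.5, 64.5, 74.5
n = 77, Σfm = 4686.5, mean = 60.8636
Σfm² = 293019.25
Σf(m − x̄)² = Σfm² − (Σfm)²/n = 293019.25 − 4686.5²/77 = 7781.8182
Population variance = 7781.8182 / 77 = 101.0626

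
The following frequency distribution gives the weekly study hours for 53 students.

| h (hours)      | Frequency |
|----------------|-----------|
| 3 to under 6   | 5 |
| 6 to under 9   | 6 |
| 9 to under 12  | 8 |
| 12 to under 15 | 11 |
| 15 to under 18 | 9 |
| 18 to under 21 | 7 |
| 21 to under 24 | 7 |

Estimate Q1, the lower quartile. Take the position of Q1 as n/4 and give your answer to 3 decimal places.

Cumulative frequencies: 5, 11, 19, 30, 39, 46, 53
n = 53; position = n/4 = 13.25.
This falls in the class 9 to under 12: L = 9, F = 11, f = 8, h = 3.
Lower quartile ≈ 9 + ((13.25 − 11) / 8) × 3 = 9.8438

9.844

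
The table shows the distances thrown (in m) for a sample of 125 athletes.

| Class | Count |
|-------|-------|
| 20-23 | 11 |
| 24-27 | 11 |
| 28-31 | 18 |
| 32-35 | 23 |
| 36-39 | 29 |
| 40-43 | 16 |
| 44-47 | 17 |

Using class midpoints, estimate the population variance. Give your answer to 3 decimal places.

Midpoints: 21.5, 25.5, 29.5, 33.5, 37.5, 41.5, 45.5
n = 125, Σfm = 4343.5, mean = 34.7480
Σfm² = 157245.25
Σf(m − x̄)² = Σfm² − (Σfm)²/n = 157245.25 − 4343.5²/125 = 6317.3120
Population variance = 6317.3120 / 125 = 50.5385

50.538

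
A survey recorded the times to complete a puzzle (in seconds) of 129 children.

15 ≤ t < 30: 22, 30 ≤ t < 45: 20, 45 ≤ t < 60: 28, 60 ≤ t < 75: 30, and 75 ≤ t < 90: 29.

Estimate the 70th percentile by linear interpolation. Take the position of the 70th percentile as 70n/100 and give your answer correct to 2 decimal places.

Cumulative frequencies: 22, 42, 70, 100, 129
n = 129; position = 70n/100 = 90.3.
This falls in the class 60 ≤ t < 75: L = 60, F = 70, f = 30, h = 15.
70th percentile ≈ 60 + ((90.3 − 70) / 30) × 15 = 70.1500

70.15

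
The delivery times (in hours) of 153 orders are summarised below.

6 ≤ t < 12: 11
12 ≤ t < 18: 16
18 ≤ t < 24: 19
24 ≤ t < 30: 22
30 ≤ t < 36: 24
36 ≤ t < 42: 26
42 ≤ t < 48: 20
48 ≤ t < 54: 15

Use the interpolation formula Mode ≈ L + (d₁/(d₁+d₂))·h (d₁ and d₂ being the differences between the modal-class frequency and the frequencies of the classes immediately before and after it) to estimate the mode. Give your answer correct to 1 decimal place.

Modal class: 36 ≤ t < 42 (highest frequency 26).
d₁ = 26 − 24 = 2, d₂ = 26 − 20 = 6
Mode ≈ 36 + (2/(2+6)) × 6 = 36 + 1.5000 = 37.5000

37.5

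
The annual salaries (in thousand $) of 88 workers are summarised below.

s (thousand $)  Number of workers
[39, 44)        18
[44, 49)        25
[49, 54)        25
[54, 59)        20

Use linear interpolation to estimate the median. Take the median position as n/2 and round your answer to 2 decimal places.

Cumulative frequencies: 18, 43, 68, 88
n = 88; position = n/2 = 44.
This falls in the class [49, 54): L = 49, F = 43, f = 25, h = 5.
Median ≈ 49 + ((44 − 43) / 25) × 5 = 49.2000

49.20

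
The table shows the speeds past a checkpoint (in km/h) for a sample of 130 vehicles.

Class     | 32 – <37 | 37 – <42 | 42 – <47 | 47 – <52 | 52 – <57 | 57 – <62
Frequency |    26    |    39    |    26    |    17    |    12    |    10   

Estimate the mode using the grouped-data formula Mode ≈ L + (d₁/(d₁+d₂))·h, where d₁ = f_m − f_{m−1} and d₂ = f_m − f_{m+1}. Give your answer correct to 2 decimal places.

Modal class: 37 – <42 (highest frequency 39).
d₁ = 39 − 26 = 13, d₂ = 39 − 26 = 13
Mode ≈ 37 + (13/(13+13)) × 5 = 37 + 2.5000 = 39.5000

39.50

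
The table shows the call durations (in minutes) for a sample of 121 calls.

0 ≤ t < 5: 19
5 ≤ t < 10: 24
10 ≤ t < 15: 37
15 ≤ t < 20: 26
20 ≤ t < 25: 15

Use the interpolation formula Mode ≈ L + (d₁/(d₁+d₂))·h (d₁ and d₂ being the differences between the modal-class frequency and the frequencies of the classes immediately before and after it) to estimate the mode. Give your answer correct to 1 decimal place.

12.7

Modal class: 10 ≤ t < 15 (highest frequency 37).
d₁ = 37 − 24 = 13, d₂ = 37 − 26 = 11
Mode ≈ 10 + (13/(13+11)) × 5 = 10 + 2.7083 = 12.7083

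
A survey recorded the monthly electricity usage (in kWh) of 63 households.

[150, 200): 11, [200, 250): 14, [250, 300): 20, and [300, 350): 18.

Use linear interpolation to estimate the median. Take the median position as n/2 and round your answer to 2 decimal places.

Cumulative frequencies: 11, 25, 45, 63
n = 63; position = n/2 = 31.5.
This falls in the class [250, 300): L = 250, F = 25, f = 20, h = 50.
Median ≈ 250 + ((31.5 − 25) / 20) × 50 = 266.2500

266.25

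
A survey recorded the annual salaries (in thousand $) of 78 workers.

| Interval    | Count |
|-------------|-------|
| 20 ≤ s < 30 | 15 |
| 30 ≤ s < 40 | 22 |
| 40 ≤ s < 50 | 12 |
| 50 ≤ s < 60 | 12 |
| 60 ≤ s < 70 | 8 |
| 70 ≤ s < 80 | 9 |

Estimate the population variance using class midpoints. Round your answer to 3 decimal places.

Midpoints: 25, 35, 45, 55, 65, 75
n = 78, Σfm = 3540, mean = 45.3846
Σfm² = 181350
Σf(m − x̄)² = Σfm² − (Σfm)²/n = 181350 − 3540²/78 = 20688.4615
Population variance = 20688.4615 / 78 = 265.2367

265.237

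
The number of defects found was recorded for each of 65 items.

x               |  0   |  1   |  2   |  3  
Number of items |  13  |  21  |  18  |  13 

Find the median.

1

Cumulative frequencies: 13, 34, 52, 65
n = 65, so the median is the value in position (n+1)/2 = 33.
Position 33 falls at value 1.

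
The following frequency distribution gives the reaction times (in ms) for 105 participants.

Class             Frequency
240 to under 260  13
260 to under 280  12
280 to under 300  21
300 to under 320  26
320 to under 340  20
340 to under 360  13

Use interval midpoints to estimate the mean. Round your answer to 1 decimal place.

302.8

Midpoints: 250, 270, 290, 310, 330, 350
Σfm = 13×250 + 12×270 + 21×290 + 26×310 + 20×330 + 13×350 = 31790
n = Σf = 105
Mean = 31790 / 105 = 302.7619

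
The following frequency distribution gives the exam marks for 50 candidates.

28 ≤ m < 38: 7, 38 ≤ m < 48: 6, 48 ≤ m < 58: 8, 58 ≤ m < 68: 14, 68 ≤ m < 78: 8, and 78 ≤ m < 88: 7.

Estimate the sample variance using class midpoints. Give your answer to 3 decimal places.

252.612

Midpoints: 33, 43, 53, 63, 73, 83
n = 50, Σfm = 2960, mean = 59.2000
Σfm² = 187610
Σf(m − x̄)² = Σfm² − (Σfm)²/n = 187610 − 2960²/50 = 12378.0000
Sample variance = 12378.0000 / 49 = 252.6122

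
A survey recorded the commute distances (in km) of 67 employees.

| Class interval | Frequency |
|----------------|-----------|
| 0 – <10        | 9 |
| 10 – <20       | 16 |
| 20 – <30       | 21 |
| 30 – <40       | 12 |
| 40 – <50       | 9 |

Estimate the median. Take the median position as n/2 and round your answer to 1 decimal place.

Cumulative frequencies: 9, 25, 46, 58, 67
n = 67; position = n/2 = 33.5.
This falls in the class 20 – <30: L = 20, F = 25, f = 21, h = 10.
Median ≈ 20 + ((33.5 − 25) / 21) × 10 = 24.0476

24.0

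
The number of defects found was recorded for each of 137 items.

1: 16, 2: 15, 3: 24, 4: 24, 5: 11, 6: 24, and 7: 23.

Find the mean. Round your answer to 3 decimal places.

Values: 1, 2, 3, 4, 5, 6, 7
Σfx = 16×1 + 15×2 + 24×3 + 24×4 + 11×5 + 24×6 + 23×7 = 574
n = Σf = 137
Mean = 574 / 137 = 4.1898

4.190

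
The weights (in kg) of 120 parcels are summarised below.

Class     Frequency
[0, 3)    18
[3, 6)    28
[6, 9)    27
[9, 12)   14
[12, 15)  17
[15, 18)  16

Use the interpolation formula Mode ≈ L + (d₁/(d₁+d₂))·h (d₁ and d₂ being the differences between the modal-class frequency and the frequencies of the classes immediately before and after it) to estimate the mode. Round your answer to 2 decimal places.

5.73

Modal class: [3, 6) (highest frequency 28).
d₁ = 28 − 18 = 10, d₂ = 28 − 27 = 1
Mode ≈ 3 + (10/(10+1)) × 3 = 3 + 2.7273 = 5.7273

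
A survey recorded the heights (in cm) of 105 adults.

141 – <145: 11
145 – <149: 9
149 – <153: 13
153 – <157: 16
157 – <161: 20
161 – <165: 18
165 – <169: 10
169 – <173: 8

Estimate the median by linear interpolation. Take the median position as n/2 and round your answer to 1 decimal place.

157.7

Cumulative frequencies: 11, 20, 33, 49, 69, 87, 97, 105
n = 105; position = n/2 = 52.5.
This falls in the class 157 – <161: L = 157, F = 49, f = 20, h = 4.
Median ≈ 157 + ((52.5 − 49) / 20) × 4 = 157.7000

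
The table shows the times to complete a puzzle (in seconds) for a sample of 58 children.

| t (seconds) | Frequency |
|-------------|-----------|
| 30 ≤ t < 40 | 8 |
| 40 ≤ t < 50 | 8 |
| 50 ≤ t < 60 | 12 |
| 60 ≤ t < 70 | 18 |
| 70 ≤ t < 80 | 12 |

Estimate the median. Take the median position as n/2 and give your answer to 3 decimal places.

60.556

Cumulative frequencies: 8, 16, 28, 46, 58
n = 58; position = n/2 = 29.
This falls in the class 60 ≤ t < 70: L = 60, F = 28, f = 18, h = 10.
Median ≈ 60 + ((29 − 28) / 18) × 10 = 60.5556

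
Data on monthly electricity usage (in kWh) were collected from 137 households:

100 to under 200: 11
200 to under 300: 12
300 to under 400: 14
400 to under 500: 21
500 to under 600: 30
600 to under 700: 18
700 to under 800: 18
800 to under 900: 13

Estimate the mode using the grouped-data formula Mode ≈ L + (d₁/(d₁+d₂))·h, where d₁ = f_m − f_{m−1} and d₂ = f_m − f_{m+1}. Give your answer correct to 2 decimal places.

Modal class: 500 to under 600 (highest frequency 30).
d₁ = 30 − 21 = 9, d₂ = 30 − 18 = 12
Mode ≈ 500 + (9/(9+12)) × 100 = 500 + 42.8571 = 542.8571

542.86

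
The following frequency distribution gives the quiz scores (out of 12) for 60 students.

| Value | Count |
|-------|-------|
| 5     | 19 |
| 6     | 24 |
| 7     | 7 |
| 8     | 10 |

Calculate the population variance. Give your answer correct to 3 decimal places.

Values: 5, 6, 7, 8
n = 60, Σfx = 368, mean = 6.1333
Σfx² = 2322
Σf(x − x̄)² = Σfx² − (Σfx)²/n = 2322 − 368²/60 = 64.9333
Population variance = 64.9333 / 60 = 1.0822

1.082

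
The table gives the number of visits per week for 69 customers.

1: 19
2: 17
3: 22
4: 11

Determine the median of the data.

2

Cumulative frequencies: 19, 36, 58, 69
n = 69, so the median is the value in position (n+1)/2 = 35.
Position 35 falls at value 2.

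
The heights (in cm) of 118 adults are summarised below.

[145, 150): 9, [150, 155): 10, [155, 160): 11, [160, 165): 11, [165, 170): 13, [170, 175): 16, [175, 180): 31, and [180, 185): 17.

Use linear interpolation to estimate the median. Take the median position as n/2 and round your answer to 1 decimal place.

Cumulative frequencies: 9, 19, 30, 41, 54, 70, 101, 118
n = 118; position = n/2 = 59.
This falls in the class [170, 175): L = 170, F = 54, f = 16, h = 5.
Median ≈ 170 + ((59 − 54) / 16) × 5 = 171.5625

171.6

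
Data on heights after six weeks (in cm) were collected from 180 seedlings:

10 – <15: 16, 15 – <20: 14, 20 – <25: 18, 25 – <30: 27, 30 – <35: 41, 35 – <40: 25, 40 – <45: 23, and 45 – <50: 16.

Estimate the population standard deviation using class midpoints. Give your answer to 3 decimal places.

10.056

Midpoints: 12.5, 17.5, 22.5, 27.5, 32.5, 37.5, 42.5, 47.5
n = 180, Σfm = 5600, mean = 31.1111
Σfm² = 192425
Σf(m − x̄)² = Σfm² − (Σfm)²/n = 192425 − 5600²/180 = 18202.7778
Population variance = 18202.7778 / 180 = 101.1265
Standard deviation = √101.1265 = 10.0562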